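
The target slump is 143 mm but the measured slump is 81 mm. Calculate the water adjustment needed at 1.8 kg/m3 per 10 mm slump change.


Difference = 143 - 81 = 62 mm
Water adjustment = 62 * 1.8 / 10 = 11.2 kg/m3

11.2


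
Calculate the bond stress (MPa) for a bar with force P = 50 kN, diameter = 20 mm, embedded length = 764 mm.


u = P / (pi * db * ld)
= 50 * 1000 / (pi * 20 * 764)
= 1.042 MPa

1.042


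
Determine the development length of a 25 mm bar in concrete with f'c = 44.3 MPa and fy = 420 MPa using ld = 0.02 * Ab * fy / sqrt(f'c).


Ab = pi * 25^2 / 4 = 490.874 mm2
ld = 0.02 * 490.874 * 420 / sqrt(44.3)
= 619.5 mm

619.5


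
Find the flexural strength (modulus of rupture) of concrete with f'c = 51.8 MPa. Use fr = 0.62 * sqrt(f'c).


fr = 0.62 * sqrt(51.8)
= 4.462 MPa

4.462


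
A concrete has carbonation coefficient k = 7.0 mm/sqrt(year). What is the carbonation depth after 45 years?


depth = k * sqrt(t)
= 7.0 * sqrt(45)
= 46.96 mm

46.96


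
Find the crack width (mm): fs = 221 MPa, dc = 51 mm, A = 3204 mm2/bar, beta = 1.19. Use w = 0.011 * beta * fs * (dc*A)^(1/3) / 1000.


w = 0.011 * beta * fs * (dc * A)^(1/3) / 1000
= 0.011 * 1.19 * 221 * (51 * 3204)^(1/3) / 1000
= 0.158 mm

0.158


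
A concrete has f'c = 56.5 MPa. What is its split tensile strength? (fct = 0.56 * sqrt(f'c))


fct = 0.56 * sqrt(56.5)
= 0.56 * 7.517
= 4.209 MPa

4.209


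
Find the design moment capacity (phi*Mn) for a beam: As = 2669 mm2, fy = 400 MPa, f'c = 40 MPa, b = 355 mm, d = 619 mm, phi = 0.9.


a = As * fy / (0.85 * f'c * b)
= 2669 * 400 / (0.85 * 40 * 355)
= 88.4507 mm
Mn = As * fy * (d - a/2) / 10^6
= 613.6294 kN-m
phi*Mn = 0.9 * 613.6294 = 552.27 kN-m

552.27


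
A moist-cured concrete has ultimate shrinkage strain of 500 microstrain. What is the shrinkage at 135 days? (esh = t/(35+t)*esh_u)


esh(135) = 135 / (35 + 135) * 500
= 135 / 170 * 500
= 397.1 microstrain

397.1


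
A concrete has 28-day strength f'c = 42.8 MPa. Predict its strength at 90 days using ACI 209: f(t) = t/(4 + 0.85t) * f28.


f(90) = 90 / (4 + 0.85 * 90) * 42.8
= 90 / 80.5 * 42.8
= 47.85 MPa

47.85


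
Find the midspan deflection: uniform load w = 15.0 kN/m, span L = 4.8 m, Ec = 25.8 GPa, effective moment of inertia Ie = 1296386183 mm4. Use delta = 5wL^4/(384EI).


Convert: L = 4.8 m = 4800 mm, Ec = 25.8 GPa = 25800 MPa
delta = 5 * 15.0 * 4800^4 / (384 * 25800 * 1296386183)
= 3.1 mm

3.1


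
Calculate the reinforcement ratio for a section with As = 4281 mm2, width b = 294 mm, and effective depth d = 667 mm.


rho = As / (b * d)
= 4281 / (294 * 667)
= 0.0218

0.0218


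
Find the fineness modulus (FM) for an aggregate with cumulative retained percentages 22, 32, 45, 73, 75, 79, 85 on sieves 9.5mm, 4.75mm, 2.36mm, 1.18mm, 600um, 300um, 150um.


FM = sum(cumulative % retained) / 100
= 411 / 100
= 4.11

4.11


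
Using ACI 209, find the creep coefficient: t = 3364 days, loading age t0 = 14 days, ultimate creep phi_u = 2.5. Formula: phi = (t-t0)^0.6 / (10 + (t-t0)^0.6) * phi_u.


dt = 3364 - 14 = 3350
phi = 3350^0.6 / (10 + 3350^0.6) * 2.5
= 2.322

2.322


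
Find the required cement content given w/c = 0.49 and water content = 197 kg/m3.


Cement = water / (w/c)
= 197 / 0.49
= 402.0 kg/m3

402.0


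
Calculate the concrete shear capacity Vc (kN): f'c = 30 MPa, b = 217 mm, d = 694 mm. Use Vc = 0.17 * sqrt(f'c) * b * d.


Vc = 0.17 * sqrt(30) * 217 * 694 / 1000
= 140.23 kN

140.23


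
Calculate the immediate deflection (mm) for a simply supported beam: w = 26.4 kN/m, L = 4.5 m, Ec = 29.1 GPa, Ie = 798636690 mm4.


Convert: L = 4.5 m = 4500 mm, Ec = 29.1 GPa = 29100 MPa
delta = 5 * 26.4 * 4500^4 / (384 * 29100 * 798636690)
= 6.07 mm

6.07


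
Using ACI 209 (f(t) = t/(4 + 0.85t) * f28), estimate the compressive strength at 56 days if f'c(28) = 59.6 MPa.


f(56) = 56 / (4 + 0.85 * 56) * 59.6
= 56 / 51.6 * 59.6
= 64.68 MPa

64.68


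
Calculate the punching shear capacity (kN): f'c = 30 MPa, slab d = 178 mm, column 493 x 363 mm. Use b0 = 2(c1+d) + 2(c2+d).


b0 = 2*(493 + 178) + 2*(363 + 178) = 2424 mm
Vc = 0.33 * sqrt(30) * 2424 * 178 / 1000
= 779.88 kN

779.88


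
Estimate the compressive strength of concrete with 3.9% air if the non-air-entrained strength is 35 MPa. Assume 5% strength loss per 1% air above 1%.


Strength loss = (3.9 - 1) * 5 = 14.5%
f'c = 35 * (1 - 14.5/100)
= 29.93 MPa

29.93


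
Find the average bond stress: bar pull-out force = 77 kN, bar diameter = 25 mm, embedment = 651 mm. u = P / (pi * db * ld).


u = P / (pi * db * ld)
= 77 * 1000 / (pi * 25 * 651)
= 1.506 MPa

1.506


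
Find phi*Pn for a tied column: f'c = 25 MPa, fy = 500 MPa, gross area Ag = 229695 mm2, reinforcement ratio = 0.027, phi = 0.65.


Ast = rho * Ag = 0.027 * 229695 = 6201.765 mm2
phi*Pn = 0.65 * 0.80 * (0.85 * 25 * (229695 - 6201.765) + 500 * 6201.765) / 1000
= 4082.06 kN

4082.06


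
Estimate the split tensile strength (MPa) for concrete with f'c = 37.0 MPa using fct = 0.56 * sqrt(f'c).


fct = 0.56 * sqrt(37.0)
= 0.56 * 6.083
= 3.406 MPa

3.406


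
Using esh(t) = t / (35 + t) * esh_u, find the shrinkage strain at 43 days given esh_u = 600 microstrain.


esh(43) = 43 / (35 + 43) * 600
= 43 / 78 * 600
= 330.8 microstrain

330.8


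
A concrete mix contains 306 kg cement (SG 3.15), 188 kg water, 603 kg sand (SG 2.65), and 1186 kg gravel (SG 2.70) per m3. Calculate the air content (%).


Vol cement = 306 / (3.15 * 1000) = 0.097143 m3
Vol water = 188 / 1000 = 0.188 m3
Vol sand = 603 / (2.65 * 1000) = 0.227547 m3
Vol gravel = 1186 / (2.70 * 1000) = 0.439259 m3
Total solid + water volume = 0.951949 m3
Air = (1 - 0.951949) * 100 = 4.81%

4.81


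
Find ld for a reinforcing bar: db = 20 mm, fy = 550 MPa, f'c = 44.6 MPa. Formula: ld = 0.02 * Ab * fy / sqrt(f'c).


Ab = pi * 20^2 / 4 = 314.159 mm2
ld = 0.02 * 314.159 * 550 / sqrt(44.6)
= 517.5 mm

517.5


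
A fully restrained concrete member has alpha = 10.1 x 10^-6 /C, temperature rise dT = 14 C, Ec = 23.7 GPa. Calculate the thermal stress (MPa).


sigma = alpha * dT * Ec
= 10.1e-6 * 14 * 23.7 * 1000
= 3.351 MPa

3.351


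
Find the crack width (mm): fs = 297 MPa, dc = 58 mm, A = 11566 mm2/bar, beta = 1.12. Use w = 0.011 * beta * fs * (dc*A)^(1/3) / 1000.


w = 0.011 * beta * fs * (dc * A)^(1/3) / 1000
= 0.011 * 1.12 * 297 * (58 * 11566)^(1/3) / 1000
= 0.32 mm

0.32


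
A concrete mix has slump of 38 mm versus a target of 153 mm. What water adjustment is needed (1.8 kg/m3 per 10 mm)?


Difference = 153 - 38 = 115 mm
Water adjustment = 115 * 1.8 / 10 = 20.7 kg/m3

20.7


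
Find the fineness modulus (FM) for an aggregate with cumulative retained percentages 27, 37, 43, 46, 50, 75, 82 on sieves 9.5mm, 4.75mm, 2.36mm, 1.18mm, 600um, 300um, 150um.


FM = sum(cumulative % retained) / 100
= 360 / 100
= 3.6

3.6


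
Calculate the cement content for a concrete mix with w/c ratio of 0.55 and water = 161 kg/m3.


Cement = water / (w/c)
= 161 / 0.55
= 292.7 kg/m3

292.7


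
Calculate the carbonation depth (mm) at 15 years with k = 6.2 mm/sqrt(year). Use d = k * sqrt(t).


depth = k * sqrt(t)
= 6.2 * sqrt(15)
= 24.01 mm

24.01


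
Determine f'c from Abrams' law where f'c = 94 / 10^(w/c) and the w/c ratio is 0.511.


f'c = 94 / 10^0.511
= 94 / 3.243
= 28.98 MPa

28.98


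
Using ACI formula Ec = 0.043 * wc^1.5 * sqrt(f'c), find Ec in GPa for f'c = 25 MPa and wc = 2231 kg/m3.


Ec = 0.043 * 2231^1.5 * sqrt(25) / 1000
= 22.66 GPa

22.66


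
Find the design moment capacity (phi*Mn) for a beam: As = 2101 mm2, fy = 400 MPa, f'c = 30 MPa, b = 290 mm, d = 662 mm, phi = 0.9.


a = As * fy / (0.85 * f'c * b)
= 2101 * 400 / (0.85 * 30 * 290)
= 113.6444 mm
Mn = As * fy * (d - a/2) / 10^6
= 508.5914 kN-m
phi*Mn = 0.9 * 508.5914 = 457.73 kN-m

457.73


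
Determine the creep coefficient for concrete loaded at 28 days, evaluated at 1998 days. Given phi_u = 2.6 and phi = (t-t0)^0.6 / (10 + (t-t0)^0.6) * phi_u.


dt = 1998 - 28 = 1970
phi = 1970^0.6 / (10 + 1970^0.6) * 2.6
= 2.352

2.352


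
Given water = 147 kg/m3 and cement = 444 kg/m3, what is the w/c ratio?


w/c = water / cement
w/c = 147 / 444 = 0.331

0.331


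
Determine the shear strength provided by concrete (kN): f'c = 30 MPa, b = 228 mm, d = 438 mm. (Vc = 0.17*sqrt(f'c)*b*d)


Vc = 0.17 * sqrt(30) * 228 * 438 / 1000
= 92.99 kN

92.99


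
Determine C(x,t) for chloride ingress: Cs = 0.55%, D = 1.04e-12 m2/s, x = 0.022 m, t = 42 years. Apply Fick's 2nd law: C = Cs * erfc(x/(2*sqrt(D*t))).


t_seconds = 42 * 365.25 * 24 * 3600 = 1325419200.0 s
arg = 0.022 / (2 * sqrt(1.04e-12 * 1325419200.0))
= 0.2963
erfc(0.2963) = 0.6752
C = 0.55 * 0.6752 = 0.3714%

0.3714


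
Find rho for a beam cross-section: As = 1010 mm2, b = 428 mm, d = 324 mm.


rho = As / (b * d)
= 1010 / (428 * 324)
= 0.0073

0.0073


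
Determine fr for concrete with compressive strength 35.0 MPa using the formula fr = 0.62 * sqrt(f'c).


fr = 0.62 * sqrt(35.0)
= 3.668 MPa

3.668


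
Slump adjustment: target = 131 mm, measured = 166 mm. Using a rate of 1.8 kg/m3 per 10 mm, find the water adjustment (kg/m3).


Difference = 131 - 166 = -35 mm
Water adjustment = -35 * 1.8 / 10 = -6.3 kg/m3

-6.3


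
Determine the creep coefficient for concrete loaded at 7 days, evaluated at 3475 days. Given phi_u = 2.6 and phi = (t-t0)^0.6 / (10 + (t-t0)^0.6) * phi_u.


dt = 3475 - 7 = 3468
phi = 3468^0.6 / (10 + 3468^0.6) * 2.6
= 2.418

2.418


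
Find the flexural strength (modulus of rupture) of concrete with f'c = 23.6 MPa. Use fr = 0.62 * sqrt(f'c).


fr = 0.62 * sqrt(23.6)
= 3.012 MPa

3.012


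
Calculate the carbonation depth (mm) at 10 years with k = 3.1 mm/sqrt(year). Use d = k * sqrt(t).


depth = k * sqrt(t)
= 3.1 * sqrt(10)
= 9.8 mm

9.8


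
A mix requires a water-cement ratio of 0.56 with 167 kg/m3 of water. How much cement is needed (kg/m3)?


Cement = water / (w/c)
= 167 / 0.56
= 298.2 kg/m3

298.2


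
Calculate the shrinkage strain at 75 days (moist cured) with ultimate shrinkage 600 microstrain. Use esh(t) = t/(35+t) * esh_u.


esh(75) = 75 / (35 + 75) * 600
= 75 / 110 * 600
= 409.1 microstrain

409.1


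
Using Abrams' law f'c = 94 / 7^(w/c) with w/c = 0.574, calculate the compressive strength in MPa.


f'c = 94 / 7^0.574
= 94 / 3.056
= 30.76 MPa

30.76


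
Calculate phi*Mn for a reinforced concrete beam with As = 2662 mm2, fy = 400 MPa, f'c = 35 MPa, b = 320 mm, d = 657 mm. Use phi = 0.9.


a = As * fy / (0.85 * f'c * b)
= 2662 * 400 / (0.85 * 35 * 320)
= 111.8487 mm
Mn = As * fy * (d - a/2) / 10^6
= 640.0253 kN-m
phi*Mn = 0.9 * 640.0253 = 576.02 kN-m

576.02


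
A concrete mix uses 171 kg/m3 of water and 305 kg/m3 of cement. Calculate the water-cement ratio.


w/c = water / cement
w/c = 171 / 305 = 0.561

0.561


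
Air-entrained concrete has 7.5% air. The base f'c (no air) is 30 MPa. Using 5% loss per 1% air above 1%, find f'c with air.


Strength loss = (7.5 - 1) * 5 = 32.5%
f'c = 30 * (1 - 32.5/100)
= 20.25 MPa

20.25


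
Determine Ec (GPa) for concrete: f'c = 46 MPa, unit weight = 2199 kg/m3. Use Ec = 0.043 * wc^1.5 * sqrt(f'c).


Ec = 0.043 * 2199^1.5 * sqrt(46) / 1000
= 30.07 GPa

30.07


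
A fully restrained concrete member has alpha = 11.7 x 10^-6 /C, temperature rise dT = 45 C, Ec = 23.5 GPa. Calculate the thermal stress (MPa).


sigma = alpha * dT * Ec
= 11.7e-6 * 45 * 23.5 * 1000
= 12.373 MPa

12.373


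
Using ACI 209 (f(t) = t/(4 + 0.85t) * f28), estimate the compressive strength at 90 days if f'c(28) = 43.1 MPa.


f(90) = 90 / (4 + 0.85 * 90) * 43.1
= 90 / 80.5 * 43.1
= 48.19 MPa

48.19


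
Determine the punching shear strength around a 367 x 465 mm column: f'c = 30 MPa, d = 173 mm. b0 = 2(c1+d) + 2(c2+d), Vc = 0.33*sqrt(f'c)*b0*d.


b0 = 2*(367 + 173) + 2*(465 + 173) = 2356 mm
Vc = 0.33 * sqrt(30) * 2356 * 173 / 1000
= 736.71 kN

736.71


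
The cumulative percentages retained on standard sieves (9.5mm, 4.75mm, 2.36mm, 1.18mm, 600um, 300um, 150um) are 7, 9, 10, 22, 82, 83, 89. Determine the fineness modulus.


FM = sum(cumulative % retained) / 100
= 302 / 100
= 3.02

3.02


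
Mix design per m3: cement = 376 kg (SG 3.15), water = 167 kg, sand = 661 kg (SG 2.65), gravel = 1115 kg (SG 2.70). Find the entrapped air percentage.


Vol cement = 376 / (3.15 * 1000) = 0.119365 m3
Vol water = 167 / 1000 = 0.167 m3
Vol sand = 661 / (2.65 * 1000) = 0.249434 m3
Vol gravel = 1115 / (2.70 * 1000) = 0.412963 m3
Total solid + water volume = 0.948762 m3
Air = (1 - 0.948762) * 100 = 5.12%

5.12


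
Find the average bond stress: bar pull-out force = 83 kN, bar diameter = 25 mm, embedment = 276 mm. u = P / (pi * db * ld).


u = P / (pi * db * ld)
= 83 * 1000 / (pi * 25 * 276)
= 3.829 MPa

3.829


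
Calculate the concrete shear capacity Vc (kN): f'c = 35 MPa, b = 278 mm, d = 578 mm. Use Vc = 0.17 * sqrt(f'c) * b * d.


Vc = 0.17 * sqrt(35) * 278 * 578 / 1000
= 161.61 kN

161.61


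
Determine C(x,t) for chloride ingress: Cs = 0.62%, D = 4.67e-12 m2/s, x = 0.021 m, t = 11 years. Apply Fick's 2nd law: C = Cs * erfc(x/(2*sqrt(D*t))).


t_seconds = 11 * 365.25 * 24 * 3600 = 347133600.0 s
arg = 0.021 / (2 * sqrt(4.67e-12 * 347133600.0))
= 0.2608
erfc(0.2608) = 0.7123
C = 0.62 * 0.7123 = 0.4416%

0.4416


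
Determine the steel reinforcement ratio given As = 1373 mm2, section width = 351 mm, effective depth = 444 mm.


rho = As / (b * d)
= 1373 / (351 * 444)
= 0.0088

0.0088


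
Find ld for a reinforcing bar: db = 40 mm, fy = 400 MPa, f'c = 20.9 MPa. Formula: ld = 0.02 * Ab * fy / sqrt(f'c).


Ab = pi * 40^2 / 4 = 1256.637 mm2
ld = 0.02 * 1256.637 * 400 / sqrt(20.9)
= 2199.0 mm

2199.0


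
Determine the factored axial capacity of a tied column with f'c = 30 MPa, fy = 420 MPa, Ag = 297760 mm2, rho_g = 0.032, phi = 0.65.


Ast = rho * Ag = 0.032 * 297760 = 9528.32 mm2
phi*Pn = 0.65 * 0.80 * (0.85 * 30 * (297760 - 9528.32) + 420 * 9528.32) / 1000
= 5902.94 kN

5902.94


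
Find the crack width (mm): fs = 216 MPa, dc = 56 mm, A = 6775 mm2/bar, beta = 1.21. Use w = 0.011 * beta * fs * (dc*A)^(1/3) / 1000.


w = 0.011 * beta * fs * (dc * A)^(1/3) / 1000
= 0.011 * 1.21 * 216 * (56 * 6775)^(1/3) / 1000
= 0.208 mm

0.208


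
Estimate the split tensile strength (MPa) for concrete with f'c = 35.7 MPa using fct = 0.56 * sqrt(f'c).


fct = 0.56 * sqrt(35.7)
= 0.56 * 5.975
= 3.346 MPa

3.346


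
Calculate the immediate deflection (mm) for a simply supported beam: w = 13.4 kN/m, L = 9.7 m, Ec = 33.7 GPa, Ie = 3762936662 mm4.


Convert: L = 9.7 m = 9700 mm, Ec = 33.7 GPa = 33700 MPa
delta = 5 * 13.4 * 9700^4 / (384 * 33700 * 3762936662)
= 12.18 mm

12.18


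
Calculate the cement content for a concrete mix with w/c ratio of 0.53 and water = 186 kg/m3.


Cement = water / (w/c)
= 186 / 0.53
= 350.9 kg/m3

350.9


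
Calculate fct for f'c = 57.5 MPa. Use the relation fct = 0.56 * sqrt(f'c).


fct = 0.56 * sqrt(57.5)
= 0.56 * 7.583
= 4.246 MPa

4.246


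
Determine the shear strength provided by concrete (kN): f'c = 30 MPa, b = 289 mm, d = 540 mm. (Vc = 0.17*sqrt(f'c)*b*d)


Vc = 0.17 * sqrt(30) * 289 * 540 / 1000
= 145.31 kN

145.31


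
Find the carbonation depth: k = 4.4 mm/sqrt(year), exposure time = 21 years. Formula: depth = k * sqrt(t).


depth = k * sqrt(t)
= 4.4 * sqrt(21)
= 20.16 mm

20.16


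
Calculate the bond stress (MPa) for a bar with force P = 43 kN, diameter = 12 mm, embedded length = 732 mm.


u = P / (pi * db * ld)
= 43 * 1000 / (pi * 12 * 732)
= 1.558 MPa

1.558


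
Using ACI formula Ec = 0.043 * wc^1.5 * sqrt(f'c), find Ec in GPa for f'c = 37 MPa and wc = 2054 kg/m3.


Ec = 0.043 * 2054^1.5 * sqrt(37) / 1000
= 24.35 GPa

24.35


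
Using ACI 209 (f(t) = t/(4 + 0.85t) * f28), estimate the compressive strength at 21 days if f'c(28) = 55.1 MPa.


f(21) = 21 / (4 + 0.85 * 21) * 55.1
= 21 / 21.85 * 55.1
= 52.96 MPa

52.96


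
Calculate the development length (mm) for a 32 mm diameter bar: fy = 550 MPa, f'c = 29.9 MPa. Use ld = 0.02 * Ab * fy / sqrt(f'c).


Ab = pi * 32^2 / 4 = 804.248 mm2
ld = 0.02 * 804.248 * 550 / sqrt(29.9)
= 1617.9 mm

1617.9


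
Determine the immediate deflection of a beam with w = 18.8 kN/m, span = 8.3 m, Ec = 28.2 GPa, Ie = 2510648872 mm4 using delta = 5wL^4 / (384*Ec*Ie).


Convert: L = 8.3 m = 8300 mm, Ec = 28.2 GPa = 28200 MPa
delta = 5 * 18.8 * 8300^4 / (384 * 28200 * 2510648872)
= 16.41 mm

16.41


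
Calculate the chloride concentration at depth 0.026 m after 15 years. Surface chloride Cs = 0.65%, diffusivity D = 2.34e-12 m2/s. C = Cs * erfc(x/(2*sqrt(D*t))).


t_seconds = 15 * 365.25 * 24 * 3600 = 473364000.0 s
arg = 0.026 / (2 * sqrt(2.34e-12 * 473364000.0))
= 0.3906
erfc(0.3906) = 0.5807
C = 0.65 * 0.5807 = 0.3774%

0.3774


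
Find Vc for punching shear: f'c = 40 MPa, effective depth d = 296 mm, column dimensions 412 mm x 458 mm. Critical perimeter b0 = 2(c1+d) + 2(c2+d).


b0 = 2*(412 + 296) + 2*(458 + 296) = 2924 mm
Vc = 0.33 * sqrt(40) * 2924 * 296 / 1000
= 1806.4 kN

1806.4


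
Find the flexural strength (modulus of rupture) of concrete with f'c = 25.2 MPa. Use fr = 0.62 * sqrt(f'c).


fr = 0.62 * sqrt(25.2)
= 3.112 MPa

3.112


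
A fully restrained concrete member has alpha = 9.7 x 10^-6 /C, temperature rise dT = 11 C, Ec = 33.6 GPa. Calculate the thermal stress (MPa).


sigma = alpha * dT * Ec
= 9.7e-6 * 11 * 33.6 * 1000
= 3.585 MPa

3.585


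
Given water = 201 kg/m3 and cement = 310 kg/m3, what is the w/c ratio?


w/c = water / cement
w/c = 201 / 310 = 0.648

0.648


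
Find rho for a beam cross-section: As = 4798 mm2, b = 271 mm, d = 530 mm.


rho = As / (b * d)
= 4798 / (271 * 530)
= 0.0334

0.0334


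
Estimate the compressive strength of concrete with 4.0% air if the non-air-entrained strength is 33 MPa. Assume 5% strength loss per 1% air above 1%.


Strength loss = (4.0 - 1) * 5 = 15.0%
f'c = 33 * (1 - 15.0/100)
= 28.05 MPa

28.05


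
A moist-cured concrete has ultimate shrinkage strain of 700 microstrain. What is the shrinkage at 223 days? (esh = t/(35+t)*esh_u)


esh(223) = 223 / (35 + 223) * 700
= 223 / 258 * 700
= 605.0 microstrain

605.0


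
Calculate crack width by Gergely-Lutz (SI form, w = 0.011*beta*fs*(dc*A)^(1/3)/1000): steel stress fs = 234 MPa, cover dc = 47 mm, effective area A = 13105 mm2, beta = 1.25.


w = 0.011 * beta * fs * (dc * A)^(1/3) / 1000
= 0.011 * 1.25 * 234 * (47 * 13105)^(1/3) / 1000
= 0.274 mm

0.274


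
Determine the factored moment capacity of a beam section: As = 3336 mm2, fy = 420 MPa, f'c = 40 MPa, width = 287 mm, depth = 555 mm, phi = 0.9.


a = As * fy / (0.85 * f'c * b)
= 3336 * 420 / (0.85 * 40 * 287)
= 143.5868 mm
Mn = As * fy * (d - a/2) / 10^6
= 677.0304 kN-m
phi*Mn = 0.9 * 677.0304 = 609.33 kN-m

609.33


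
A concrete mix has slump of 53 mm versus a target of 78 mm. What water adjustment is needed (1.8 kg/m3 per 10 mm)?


Difference = 78 - 53 = 25 mm
Water adjustment = 25 * 1.8 / 10 = 4.5 kg/m3

4.5


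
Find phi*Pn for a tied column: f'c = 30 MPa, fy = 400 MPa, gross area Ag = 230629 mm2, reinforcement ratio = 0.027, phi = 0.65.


Ast = rho * Ag = 0.027 * 230629 = 6226.983 mm2
phi*Pn = 0.65 * 0.80 * (0.85 * 30 * (230629 - 6226.983) + 400 * 6226.983) / 1000
= 4270.78 kN

4270.78


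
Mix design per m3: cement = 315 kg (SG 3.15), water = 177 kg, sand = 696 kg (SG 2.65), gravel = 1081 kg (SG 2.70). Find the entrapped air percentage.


Vol cement = 315 / (3.15 * 1000) = 0.1 m3
Vol water = 177 / 1000 = 0.177 m3
Vol sand = 696 / (2.65 * 1000) = 0.262642 m3
Vol gravel = 1081 / (2.70 * 1000) = 0.40037 m3
Total solid + water volume = 0.940012 m3
Air = (1 - 0.940012) * 100 = 6.0%

6.0


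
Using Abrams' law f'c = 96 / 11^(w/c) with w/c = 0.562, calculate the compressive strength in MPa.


f'c = 96 / 11^0.562
= 96 / 3.848
= 24.95 MPa

24.95


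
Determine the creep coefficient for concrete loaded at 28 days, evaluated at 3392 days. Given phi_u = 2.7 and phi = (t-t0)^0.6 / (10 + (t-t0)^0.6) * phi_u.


dt = 3392 - 28 = 3364
phi = 3364^0.6 / (10 + 3364^0.6) * 2.7
= 2.508

2.508


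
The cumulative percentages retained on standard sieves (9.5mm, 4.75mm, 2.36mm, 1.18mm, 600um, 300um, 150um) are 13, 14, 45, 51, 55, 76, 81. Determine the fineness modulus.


FM = sum(cumulative % retained) / 100
= 335 / 100
= 3.35

3.35


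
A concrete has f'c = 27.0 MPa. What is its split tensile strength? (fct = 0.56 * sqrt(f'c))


fct = 0.56 * sqrt(27.0)
= 0.56 * 5.196
= 2.91 MPa

2.91


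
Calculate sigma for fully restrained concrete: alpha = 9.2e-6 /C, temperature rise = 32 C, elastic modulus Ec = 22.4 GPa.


sigma = alpha * dT * Ec
= 9.2e-6 * 32 * 22.4 * 1000
= 6.595 MPa

6.595


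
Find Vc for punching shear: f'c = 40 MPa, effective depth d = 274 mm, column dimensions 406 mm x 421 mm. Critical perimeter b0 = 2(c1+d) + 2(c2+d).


b0 = 2*(406 + 274) + 2*(421 + 274) = 2750 mm
Vc = 0.33 * sqrt(40) * 2750 * 274 / 1000
= 1572.63 kN

1572.63


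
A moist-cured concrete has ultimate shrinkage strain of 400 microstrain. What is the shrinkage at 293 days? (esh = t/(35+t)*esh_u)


esh(293) = 293 / (35 + 293) * 400
= 293 / 328 * 400
= 357.3 microstrain

357.3


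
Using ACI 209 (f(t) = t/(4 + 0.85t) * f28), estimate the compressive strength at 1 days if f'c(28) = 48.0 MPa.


f(1) = 1 / (4 + 0.85 * 1) * 48.0
= 1 / 4.85 * 48.0
= 9.9 MPa

9.9


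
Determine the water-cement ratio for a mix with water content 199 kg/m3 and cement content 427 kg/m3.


w/c = water / cement
w/c = 199 / 427 = 0.466

0.466


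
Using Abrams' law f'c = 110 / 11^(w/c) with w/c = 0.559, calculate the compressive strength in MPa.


f'c = 110 / 11^0.559
= 110 / 3.821
= 28.79 MPa

28.79


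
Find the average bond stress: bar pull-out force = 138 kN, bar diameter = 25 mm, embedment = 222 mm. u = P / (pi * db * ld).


u = P / (pi * db * ld)
= 138 * 1000 / (pi * 25 * 222)
= 7.915 MPa

7.915


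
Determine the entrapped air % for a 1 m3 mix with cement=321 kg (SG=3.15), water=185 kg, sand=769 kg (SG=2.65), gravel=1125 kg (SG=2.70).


Vol cement = 321 / (3.15 * 1000) = 0.101905 m3
Vol water = 185 / 1000 = 0.185 m3
Vol sand = 769 / (2.65 * 1000) = 0.290189 m3
Vol gravel = 1125 / (2.70 * 1000) = 0.416667 m3
Total solid + water volume = 0.99376 m3
Air = (1 - 0.99376) * 100 = 0.62%

0.62


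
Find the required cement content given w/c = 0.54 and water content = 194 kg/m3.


Cement = water / (w/c)
= 194 / 0.54
= 359.3 kg/m3

359.3


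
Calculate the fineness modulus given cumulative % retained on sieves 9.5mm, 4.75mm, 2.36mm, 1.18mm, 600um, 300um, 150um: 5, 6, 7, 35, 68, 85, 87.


FM = sum(cumulative % retained) / 100
= 293 / 100
= 2.93

2.93


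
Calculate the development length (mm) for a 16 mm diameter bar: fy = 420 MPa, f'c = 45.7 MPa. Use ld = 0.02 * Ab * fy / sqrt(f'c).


Ab = pi * 16^2 / 4 = 201.062 mm2
ld = 0.02 * 201.062 * 420 / sqrt(45.7)
= 249.8 mm

249.8


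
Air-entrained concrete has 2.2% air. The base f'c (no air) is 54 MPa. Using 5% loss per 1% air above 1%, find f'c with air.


Strength loss = (2.2 - 1) * 5 = 6.0%
f'c = 54 * (1 - 6.0/100)
= 50.76 MPa

50.76


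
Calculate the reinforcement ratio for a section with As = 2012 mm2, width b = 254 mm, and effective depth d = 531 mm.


rho = As / (b * d)
= 2012 / (254 * 531)
= 0.0149

0.0149


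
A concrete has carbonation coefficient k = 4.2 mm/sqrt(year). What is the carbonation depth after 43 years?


depth = k * sqrt(t)
= 4.2 * sqrt(43)
= 27.54 mm

27.54


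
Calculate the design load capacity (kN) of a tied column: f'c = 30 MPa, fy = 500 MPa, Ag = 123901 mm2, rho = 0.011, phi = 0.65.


Ast = rho * Ag = 0.011 * 123901 = 1362.911 mm2
phi*Pn = 0.65 * 0.80 * (0.85 * 30 * (123901 - 1362.911) + 500 * 1362.911) / 1000
= 1979.21 kN

1979.21


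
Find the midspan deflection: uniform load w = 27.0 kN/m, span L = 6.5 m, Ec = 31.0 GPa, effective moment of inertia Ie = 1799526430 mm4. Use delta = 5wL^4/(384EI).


Convert: L = 6.5 m = 6500 mm, Ec = 31.0 GPa = 31000 MPa
delta = 5 * 27.0 * 6500^4 / (384 * 31000 * 1799526430)
= 11.25 mm

11.25


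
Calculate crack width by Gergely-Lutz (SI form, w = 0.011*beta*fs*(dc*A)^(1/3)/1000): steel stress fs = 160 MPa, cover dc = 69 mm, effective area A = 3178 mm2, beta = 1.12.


w = 0.011 * beta * fs * (dc * A)^(1/3) / 1000
= 0.011 * 1.12 * 160 * (69 * 3178)^(1/3) / 1000
= 0.119 mm

0.119


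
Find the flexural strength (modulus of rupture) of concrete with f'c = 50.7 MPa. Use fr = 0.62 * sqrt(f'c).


fr = 0.62 * sqrt(50.7)
= 4.415 MPa

4.415


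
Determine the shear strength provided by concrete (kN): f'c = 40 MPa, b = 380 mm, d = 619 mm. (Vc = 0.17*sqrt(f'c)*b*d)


Vc = 0.17 * sqrt(40) * 380 * 619 / 1000
= 252.9 kN

252.9


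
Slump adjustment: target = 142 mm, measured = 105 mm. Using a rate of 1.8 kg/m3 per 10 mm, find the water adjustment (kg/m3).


Difference = 142 - 105 = 37 mm
Water adjustment = 37 * 1.8 / 10 = 6.7 kg/m3

6.7


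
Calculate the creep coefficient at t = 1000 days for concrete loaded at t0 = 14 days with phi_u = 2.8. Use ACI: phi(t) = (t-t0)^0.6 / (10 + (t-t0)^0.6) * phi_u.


dt = 1000 - 14 = 986
phi = 986^0.6 / (10 + 986^0.6) * 2.8
= 2.414

2.414


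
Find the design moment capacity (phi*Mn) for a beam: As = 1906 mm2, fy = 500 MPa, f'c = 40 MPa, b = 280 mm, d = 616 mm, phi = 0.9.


a = As * fy / (0.85 * f'c * b)
= 1906 * 500 / (0.85 * 40 * 280)
= 100.105 mm
Mn = As * fy * (d - a/2) / 10^6
= 539.3479 kN-m
phi*Mn = 0.9 * 539.3479 = 485.41 kN-m

485.41


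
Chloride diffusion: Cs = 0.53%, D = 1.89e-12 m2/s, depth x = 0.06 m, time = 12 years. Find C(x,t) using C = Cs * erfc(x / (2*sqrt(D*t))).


t_seconds = 12 * 365.25 * 24 * 3600 = 378691200.0 s
arg = 0.06 / (2 * sqrt(1.89e-12 * 378691200.0))
= 1.1214
erfc(1.1214) = 0.1128
C = 0.53 * 0.1128 = 0.0598%

0.0598


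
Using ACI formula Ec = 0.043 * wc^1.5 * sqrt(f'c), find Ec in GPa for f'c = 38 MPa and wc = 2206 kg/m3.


Ec = 0.043 * 2206^1.5 * sqrt(38) / 1000
= 27.46 GPa

27.46


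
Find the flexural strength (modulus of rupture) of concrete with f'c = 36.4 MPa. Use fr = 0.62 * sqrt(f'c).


fr = 0.62 * sqrt(36.4)
= 3.741 MPa

3.741


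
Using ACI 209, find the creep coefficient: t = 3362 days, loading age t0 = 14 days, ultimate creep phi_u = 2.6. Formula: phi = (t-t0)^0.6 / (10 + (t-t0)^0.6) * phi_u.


dt = 3362 - 14 = 3348
phi = 3348^0.6 / (10 + 3348^0.6) * 2.6
= 2.415

2.415


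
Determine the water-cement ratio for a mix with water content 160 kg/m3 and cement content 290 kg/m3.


w/c = water / cement
w/c = 160 / 290 = 0.552

0.552


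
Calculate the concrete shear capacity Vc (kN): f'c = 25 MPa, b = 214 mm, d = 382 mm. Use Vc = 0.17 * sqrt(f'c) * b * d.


Vc = 0.17 * sqrt(25) * 214 * 382 / 1000
= 69.49 kN

69.49


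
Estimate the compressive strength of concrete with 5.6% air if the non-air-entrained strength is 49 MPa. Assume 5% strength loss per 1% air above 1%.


Strength loss = (5.6 - 1) * 5 = 23.0%
f'c = 49 * (1 - 23.0/100)
= 37.73 MPa

37.73


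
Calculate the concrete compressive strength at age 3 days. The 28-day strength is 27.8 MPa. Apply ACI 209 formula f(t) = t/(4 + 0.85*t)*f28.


f(3) = 3 / (4 + 0.85 * 3) * 27.8
= 3 / 6.55 * 27.8
= 12.73 MPa

12.73


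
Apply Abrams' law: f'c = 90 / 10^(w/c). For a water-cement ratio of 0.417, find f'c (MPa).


f'c = 90 / 10^0.417
= 90 / 2.612
= 34.45 MPa

34.45


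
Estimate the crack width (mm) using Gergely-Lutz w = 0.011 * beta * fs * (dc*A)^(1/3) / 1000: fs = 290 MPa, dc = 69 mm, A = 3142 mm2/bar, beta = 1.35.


w = 0.011 * beta * fs * (dc * A)^(1/3) / 1000
= 0.011 * 1.35 * 290 * (69 * 3142)^(1/3) / 1000
= 0.259 mm

0.259


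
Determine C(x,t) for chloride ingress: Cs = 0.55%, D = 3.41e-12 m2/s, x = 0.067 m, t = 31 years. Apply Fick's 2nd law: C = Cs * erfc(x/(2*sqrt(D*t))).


t_seconds = 31 * 365.25 * 24 * 3600 = 978285600.0 s
arg = 0.067 / (2 * sqrt(3.41e-12 * 978285600.0))
= 0.58
erfc(0.58) = 0.4121
C = 0.55 * 0.4121 = 0.2266%

0.2266


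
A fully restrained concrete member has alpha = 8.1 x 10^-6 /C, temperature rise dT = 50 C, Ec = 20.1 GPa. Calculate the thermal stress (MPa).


sigma = alpha * dT * Ec
= 8.1e-6 * 50 * 20.1 * 1000
= 8.14 MPa

8.14


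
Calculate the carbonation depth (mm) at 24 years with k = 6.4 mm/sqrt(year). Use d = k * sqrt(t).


depth = k * sqrt(t)
= 6.4 * sqrt(24)
= 31.35 mm

31.35


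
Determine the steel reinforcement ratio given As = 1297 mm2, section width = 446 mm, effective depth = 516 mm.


rho = As / (b * d)
= 1297 / (446 * 516)
= 0.0056

0.0056


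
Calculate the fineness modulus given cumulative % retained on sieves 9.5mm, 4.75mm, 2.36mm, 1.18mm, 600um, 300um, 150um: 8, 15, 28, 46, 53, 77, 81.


FM = sum(cumulative % retained) / 100
= 308 / 100
= 3.08

3.08


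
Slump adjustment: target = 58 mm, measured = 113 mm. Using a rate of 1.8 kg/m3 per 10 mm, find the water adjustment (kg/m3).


Difference = 58 - 113 = -55 mm
Water adjustment = -55 * 1.8 / 10 = -9.9 kg/m3

-9.9


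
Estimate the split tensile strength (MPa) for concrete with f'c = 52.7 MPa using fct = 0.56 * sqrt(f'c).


fct = 0.56 * sqrt(52.7)
= 0.56 * 7.259
= 4.065 MPa

4.065


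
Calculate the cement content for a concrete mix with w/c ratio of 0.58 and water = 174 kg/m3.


Cement = water / (w/c)
= 174 / 0.58
= 300.0 kg/m3

300.0


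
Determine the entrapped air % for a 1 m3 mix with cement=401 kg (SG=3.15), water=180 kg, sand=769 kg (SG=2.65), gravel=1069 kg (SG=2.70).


Vol cement = 401 / (3.15 * 1000) = 0.127302 m3
Vol water = 180 / 1000 = 0.18 m3
Vol sand = 769 / (2.65 * 1000) = 0.290189 m3
Vol gravel = 1069 / (2.70 * 1000) = 0.395926 m3
Total solid + water volume = 0.993416 m3
Air = (1 - 0.993416) * 100 = 0.66%

0.66


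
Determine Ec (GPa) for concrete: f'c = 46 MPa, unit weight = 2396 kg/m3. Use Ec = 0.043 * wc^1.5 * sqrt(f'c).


Ec = 0.043 * 2396^1.5 * sqrt(46) / 1000
= 34.2 GPa

34.2


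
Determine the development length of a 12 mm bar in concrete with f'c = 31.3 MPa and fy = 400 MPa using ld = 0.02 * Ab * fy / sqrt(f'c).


Ab = pi * 12^2 / 4 = 113.097 mm2
ld = 0.02 * 113.097 * 400 / sqrt(31.3)
= 161.7 mm

161.7


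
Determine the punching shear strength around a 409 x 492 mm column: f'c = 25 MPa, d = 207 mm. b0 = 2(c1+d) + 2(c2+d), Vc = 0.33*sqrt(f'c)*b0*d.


b0 = 2*(409 + 207) + 2*(492 + 207) = 2630 mm
Vc = 0.33 * sqrt(25) * 2630 * 207 / 1000
= 898.28 kN

898.28


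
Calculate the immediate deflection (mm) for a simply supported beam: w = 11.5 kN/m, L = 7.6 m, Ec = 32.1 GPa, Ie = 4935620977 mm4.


Convert: L = 7.6 m = 7600 mm, Ec = 32.1 GPa = 32100 MPa
delta = 5 * 11.5 * 7600^4 / (384 * 32100 * 4935620977)
= 3.15 mm

3.15


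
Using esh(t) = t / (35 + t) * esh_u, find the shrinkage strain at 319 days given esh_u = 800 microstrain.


esh(319) = 319 / (35 + 319) * 800
= 319 / 354 * 800
= 720.9 microstrain

720.9


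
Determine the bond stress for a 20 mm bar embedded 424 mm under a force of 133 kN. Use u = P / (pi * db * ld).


u = P / (pi * db * ld)
= 133 * 1000 / (pi * 20 * 424)
= 4.992 MPa

4.992


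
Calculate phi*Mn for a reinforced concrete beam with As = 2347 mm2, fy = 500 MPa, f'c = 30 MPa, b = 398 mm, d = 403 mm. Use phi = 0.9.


a = As * fy / (0.85 * f'c * b)
= 2347 * 500 / (0.85 * 30 * 398)
= 115.6272 mm
Mn = As * fy * (d - a/2) / 10^6
= 405.0763 kN-m
phi*Mn = 0.9 * 405.0763 = 364.57 kN-m

364.57


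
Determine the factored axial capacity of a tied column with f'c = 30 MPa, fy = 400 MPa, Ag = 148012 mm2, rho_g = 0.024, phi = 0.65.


Ast = rho * Ag = 0.024 * 148012 = 3552.288 mm2
phi*Pn = 0.65 * 0.80 * (0.85 * 30 * (148012 - 3552.288) + 400 * 3552.288) / 1000
= 2654.41 kN

2654.41


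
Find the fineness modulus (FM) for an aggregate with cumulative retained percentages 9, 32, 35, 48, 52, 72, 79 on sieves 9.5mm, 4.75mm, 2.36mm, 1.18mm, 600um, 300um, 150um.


FM = sum(cumulative % retained) / 100
= 327 / 100
= 3.27

3.27


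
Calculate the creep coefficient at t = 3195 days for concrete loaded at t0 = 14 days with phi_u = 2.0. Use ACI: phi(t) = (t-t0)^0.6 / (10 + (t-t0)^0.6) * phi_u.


dt = 3195 - 14 = 3181
phi = 3181^0.6 / (10 + 3181^0.6) * 2.0
= 1.853

1.853


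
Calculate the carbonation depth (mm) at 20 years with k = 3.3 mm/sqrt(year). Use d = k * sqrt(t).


depth = k * sqrt(t)
= 3.3 * sqrt(20)
= 14.76 mm

14.76


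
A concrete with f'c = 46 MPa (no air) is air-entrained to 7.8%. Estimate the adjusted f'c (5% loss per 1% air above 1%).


Strength loss = (7.8 - 1) * 5 = 34.0%
f'c = 46 * (1 - 34.0/100)
= 30.36 MPa

30.36


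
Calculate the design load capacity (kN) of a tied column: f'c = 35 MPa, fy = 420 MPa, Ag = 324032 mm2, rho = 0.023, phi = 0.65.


Ast = rho * Ag = 0.023 * 324032 = 7452.736 mm2
phi*Pn = 0.65 * 0.80 * (0.85 * 35 * (324032 - 7452.736) + 420 * 7452.736) / 1000
= 6525.16 kN

6525.16


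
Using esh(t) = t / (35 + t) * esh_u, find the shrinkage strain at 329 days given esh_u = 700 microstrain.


esh(329) = 329 / (35 + 329) * 700
= 329 / 364 * 700
= 632.7 microstrain

632.7


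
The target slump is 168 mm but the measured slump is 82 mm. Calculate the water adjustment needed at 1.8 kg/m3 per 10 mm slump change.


Difference = 168 - 82 = 86 mm
Water adjustment = 86 * 1.8 / 10 = 15.5 kg/m3

15.5


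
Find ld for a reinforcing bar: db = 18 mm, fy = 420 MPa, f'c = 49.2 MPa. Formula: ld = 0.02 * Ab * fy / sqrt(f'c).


Ab = pi * 18^2 / 4 = 254.469 mm2
ld = 0.02 * 254.469 * 420 / sqrt(49.2)
= 304.7 mm

304.7


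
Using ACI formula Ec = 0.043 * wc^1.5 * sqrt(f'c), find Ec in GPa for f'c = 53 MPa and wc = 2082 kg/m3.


Ec = 0.043 * 2082^1.5 * sqrt(53) / 1000
= 29.74 GPa

29.74


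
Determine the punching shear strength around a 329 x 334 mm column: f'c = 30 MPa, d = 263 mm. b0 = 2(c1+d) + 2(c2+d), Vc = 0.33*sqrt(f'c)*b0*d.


b0 = 2*(329 + 263) + 2*(334 + 263) = 2378 mm
Vc = 0.33 * sqrt(30) * 2378 * 263 / 1000
= 1130.43 kN

1130.43


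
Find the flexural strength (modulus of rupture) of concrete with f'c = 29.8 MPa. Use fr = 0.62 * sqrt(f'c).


fr = 0.62 * sqrt(29.8)
= 3.385 MPa

3.385


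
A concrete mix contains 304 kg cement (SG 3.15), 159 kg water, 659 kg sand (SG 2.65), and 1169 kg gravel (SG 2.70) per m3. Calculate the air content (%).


Vol cement = 304 / (3.15 * 1000) = 0.096508 m3
Vol water = 159 / 1000 = 0.159 m3
Vol sand = 659 / (2.65 * 1000) = 0.248679 m3
Vol gravel = 1169 / (2.70 * 1000) = 0.432963 m3
Total solid + water volume = 0.93715 m3
Air = (1 - 0.93715) * 100 = 6.28%

6.28


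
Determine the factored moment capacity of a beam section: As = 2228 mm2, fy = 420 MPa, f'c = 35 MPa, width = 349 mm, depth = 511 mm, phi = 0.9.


a = As * fy / (0.85 * f'c * b)
= 2228 * 420 / (0.85 * 35 * 349)
= 90.1264 mm
Mn = As * fy * (d - a/2) / 10^6
= 436.005 kN-m
phi*Mn = 0.9 * 436.005 = 392.4 kN-m

392.4


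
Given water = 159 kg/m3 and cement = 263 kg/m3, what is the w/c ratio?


w/c = water / cement
w/c = 159 / 263 = 0.605

0.605


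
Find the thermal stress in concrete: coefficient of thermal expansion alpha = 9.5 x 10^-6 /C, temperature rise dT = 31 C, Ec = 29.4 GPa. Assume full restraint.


sigma = alpha * dT * Ec
= 9.5e-6 * 31 * 29.4 * 1000
= 8.658 MPa

8.658


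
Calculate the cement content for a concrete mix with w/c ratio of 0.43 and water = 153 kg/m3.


Cement = water / (w/c)
= 153 / 0.43
= 355.8 kg/m3

355.8


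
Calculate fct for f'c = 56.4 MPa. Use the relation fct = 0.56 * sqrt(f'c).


fct = 0.56 * sqrt(56.4)
= 0.56 * 7.51
= 4.206 MPa

4.206


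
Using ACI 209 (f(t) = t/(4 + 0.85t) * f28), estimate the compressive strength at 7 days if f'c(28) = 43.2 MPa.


f(7) = 7 / (4 + 0.85 * 7) * 43.2
= 7 / 9.95 * 43.2
= 30.39 MPa

30.39


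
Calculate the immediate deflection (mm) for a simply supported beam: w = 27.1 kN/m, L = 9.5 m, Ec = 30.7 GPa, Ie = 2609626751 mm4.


Convert: L = 9.5 m = 9500 mm, Ec = 30.7 GPa = 30700 MPa
delta = 5 * 27.1 * 9500^4 / (384 * 30700 * 2609626751)
= 35.87 mm

35.87


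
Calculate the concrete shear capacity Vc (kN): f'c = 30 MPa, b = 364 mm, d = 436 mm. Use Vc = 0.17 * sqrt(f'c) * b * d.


Vc = 0.17 * sqrt(30) * 364 * 436 / 1000
= 147.77 kN

147.77


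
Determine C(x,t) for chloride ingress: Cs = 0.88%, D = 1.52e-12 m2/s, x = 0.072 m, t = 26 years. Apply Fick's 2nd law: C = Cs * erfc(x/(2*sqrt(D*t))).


t_seconds = 26 * 365.25 * 24 * 3600 = 820497600.0 s
arg = 0.072 / (2 * sqrt(1.52e-12 * 820497600.0))
= 1.0194
erfc(1.0194) = 0.1494
C = 0.88 * 0.1494 = 0.1315%

0.1315


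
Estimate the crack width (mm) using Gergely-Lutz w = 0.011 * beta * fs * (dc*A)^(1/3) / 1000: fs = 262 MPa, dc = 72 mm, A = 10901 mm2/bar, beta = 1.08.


w = 0.011 * beta * fs * (dc * A)^(1/3) / 1000
= 0.011 * 1.08 * 262 * (72 * 10901)^(1/3) / 1000
= 0.287 mm

0.287


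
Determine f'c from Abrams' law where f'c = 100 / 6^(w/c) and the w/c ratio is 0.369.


f'c = 100 / 6^0.369
= 100 / 1.937
= 51.63 MPa

51.63


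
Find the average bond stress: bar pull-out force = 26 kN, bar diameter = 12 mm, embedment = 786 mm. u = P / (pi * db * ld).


u = P / (pi * db * ld)
= 26 * 1000 / (pi * 12 * 786)
= 0.877 MPa

0.877


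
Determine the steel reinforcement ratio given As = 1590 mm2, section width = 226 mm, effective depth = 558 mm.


rho = As / (b * d)
= 1590 / (226 * 558)
= 0.0126

0.0126


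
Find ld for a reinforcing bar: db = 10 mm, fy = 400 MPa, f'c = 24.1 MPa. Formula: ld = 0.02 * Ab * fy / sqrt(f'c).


Ab = pi * 10^2 / 4 = 78.54 mm2
ld = 0.02 * 78.54 * 400 / sqrt(24.1)
= 128.0 mm

128.0


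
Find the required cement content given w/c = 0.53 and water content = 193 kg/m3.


Cement = water / (w/c)
= 193 / 0.53
= 364.2 kg/m3

364.2


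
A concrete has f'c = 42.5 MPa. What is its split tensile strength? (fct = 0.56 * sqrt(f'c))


fct = 0.56 * sqrt(42.5)
= 0.56 * 6.519
= 3.651 MPa

3.651


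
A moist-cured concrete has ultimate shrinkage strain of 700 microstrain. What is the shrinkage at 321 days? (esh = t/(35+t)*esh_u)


esh(321) = 321 / (35 + 321) * 700
= 321 / 356 * 700
= 631.2 microstrain

631.2


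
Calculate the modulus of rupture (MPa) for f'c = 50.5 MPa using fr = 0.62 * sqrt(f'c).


fr = 0.62 * sqrt(50.5)
= 4.406 MPa

4.406


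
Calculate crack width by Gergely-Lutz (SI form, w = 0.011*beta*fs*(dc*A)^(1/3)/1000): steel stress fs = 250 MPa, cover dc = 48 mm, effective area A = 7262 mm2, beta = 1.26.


w = 0.011 * beta * fs * (dc * A)^(1/3) / 1000
= 0.011 * 1.26 * 250 * (48 * 7262)^(1/3) / 1000
= 0.244 mm

0.244


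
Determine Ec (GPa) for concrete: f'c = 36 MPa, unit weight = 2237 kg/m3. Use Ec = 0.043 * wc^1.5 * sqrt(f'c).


Ec = 0.043 * 2237^1.5 * sqrt(36) / 1000
= 27.3 GPa

27.3


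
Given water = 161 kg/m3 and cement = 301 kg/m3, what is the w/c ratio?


w/c = water / cement
w/c = 161 / 301 = 0.535

0.535


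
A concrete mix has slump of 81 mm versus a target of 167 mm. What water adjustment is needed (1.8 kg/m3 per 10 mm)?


Difference = 167 - 81 = 86 mm
Water adjustment = 86 * 1.8 / 10 = 15.5 kg/m3

15.5


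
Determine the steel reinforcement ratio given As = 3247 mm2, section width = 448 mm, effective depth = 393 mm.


rho = As / (b * d)
= 3247 / (448 * 393)
= 0.0184

0.0184


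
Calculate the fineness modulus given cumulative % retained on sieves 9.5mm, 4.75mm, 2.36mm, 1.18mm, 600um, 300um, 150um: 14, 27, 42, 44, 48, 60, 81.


FM = sum(cumulative % retained) / 100
= 316 / 100
= 3.16

3.16
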